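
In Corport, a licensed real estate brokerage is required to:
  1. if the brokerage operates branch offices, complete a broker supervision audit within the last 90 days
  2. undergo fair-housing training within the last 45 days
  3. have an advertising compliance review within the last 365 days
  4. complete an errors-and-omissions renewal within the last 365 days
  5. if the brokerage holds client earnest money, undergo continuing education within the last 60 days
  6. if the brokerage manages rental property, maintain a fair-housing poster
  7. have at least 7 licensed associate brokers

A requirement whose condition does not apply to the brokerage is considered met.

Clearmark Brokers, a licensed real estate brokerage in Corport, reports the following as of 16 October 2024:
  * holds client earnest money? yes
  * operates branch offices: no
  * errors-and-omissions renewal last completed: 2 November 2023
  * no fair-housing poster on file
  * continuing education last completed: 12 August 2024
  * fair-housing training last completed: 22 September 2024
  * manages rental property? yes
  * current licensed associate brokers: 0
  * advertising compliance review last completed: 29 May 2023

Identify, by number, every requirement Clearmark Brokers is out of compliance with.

3, 5, 6, 7

1. condition 'operates branch offices' does not hold → requirement n/a → met
2. fair-housing training 24 days ago vs limit 45 → met
3. advertising compliance review 506 days ago vs limit 365 → not met
4. errors-and-omissions renewal 349 days ago vs limit 365 → met
5. condition 'holds client earnest money' holds; continuing education 65 days ago vs limit 60 → not met
6. condition 'manages rental property' holds; fair-housing poster absent → not met
7. licensed associate brokers 0 < 7 → not met
Not met: 3, 5, 6, 7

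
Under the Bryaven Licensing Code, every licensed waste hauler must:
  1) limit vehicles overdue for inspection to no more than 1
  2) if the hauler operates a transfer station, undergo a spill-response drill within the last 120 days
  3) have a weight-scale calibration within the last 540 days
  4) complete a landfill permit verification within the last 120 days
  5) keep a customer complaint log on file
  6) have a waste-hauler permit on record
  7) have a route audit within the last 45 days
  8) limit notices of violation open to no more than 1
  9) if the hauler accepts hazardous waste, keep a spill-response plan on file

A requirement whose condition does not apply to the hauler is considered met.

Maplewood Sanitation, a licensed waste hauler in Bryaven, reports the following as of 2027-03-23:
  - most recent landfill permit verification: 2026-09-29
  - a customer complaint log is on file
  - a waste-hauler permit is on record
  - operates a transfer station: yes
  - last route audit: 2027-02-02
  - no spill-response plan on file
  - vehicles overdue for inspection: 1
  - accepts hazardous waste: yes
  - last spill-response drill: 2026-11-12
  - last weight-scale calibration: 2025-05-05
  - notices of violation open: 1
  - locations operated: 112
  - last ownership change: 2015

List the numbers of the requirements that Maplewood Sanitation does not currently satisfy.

2, 3, 4, 7, 9

1. vehicles overdue for inspection 1 ≤ 1 → met
2. condition 'operates a transfer station' holds; spill-response drill 131 days ago vs limit 120 → not met
3. weight-scale calibration 687 days ago vs limit 540 → not met
4. landfill permit verification 175 days ago vs limit 120 → not met
5. customer complaint log present → met
6. waste-hauler permit present → met
7. route audit 49 days ago vs limit 45 → not met
8. notices of violation open 1 ≤ 1 → met
9. condition 'accepts hazardous waste' holds; spill-response plan absent → not met
Not met: 2, 3, 4, 7, 9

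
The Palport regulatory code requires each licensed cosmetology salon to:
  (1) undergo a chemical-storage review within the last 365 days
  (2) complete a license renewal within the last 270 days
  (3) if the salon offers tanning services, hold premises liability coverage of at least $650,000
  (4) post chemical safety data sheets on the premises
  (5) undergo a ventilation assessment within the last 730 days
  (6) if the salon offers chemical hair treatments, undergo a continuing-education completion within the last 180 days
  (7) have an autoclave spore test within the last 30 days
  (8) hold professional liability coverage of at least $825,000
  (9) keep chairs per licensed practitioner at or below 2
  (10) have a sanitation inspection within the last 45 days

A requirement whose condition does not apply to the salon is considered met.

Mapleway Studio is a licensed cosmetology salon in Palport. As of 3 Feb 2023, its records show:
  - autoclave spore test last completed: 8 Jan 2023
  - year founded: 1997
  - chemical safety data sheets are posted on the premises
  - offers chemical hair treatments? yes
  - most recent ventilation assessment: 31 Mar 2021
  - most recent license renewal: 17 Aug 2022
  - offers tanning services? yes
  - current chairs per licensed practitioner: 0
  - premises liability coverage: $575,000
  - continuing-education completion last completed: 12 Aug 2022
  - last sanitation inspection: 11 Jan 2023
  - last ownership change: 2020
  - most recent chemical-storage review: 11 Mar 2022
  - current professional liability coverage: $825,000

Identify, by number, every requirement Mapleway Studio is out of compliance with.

3

1. chemical-storage review 329 days ago vs limit 365 → met
2. license renewal 170 days ago vs limit 270 → met
3. condition 'offers tanning services' holds; premises liability coverage $575,000 < $650,000 → not met
4. chemical safety data sheets present → met
5. ventilation assessment 674 days ago vs limit 730 → met
6. condition 'offers chemical hair treatments' holds; continuing-education completion 175 days ago vs limit 180 → met
7. autoclave spore test 26 days ago vs limit 30 → met
8. professional liability coverage $825,000 ≥ $825,000 → met
9. chairs per licensed practitioner 0 ≤ 2 → met
10. sanitation inspection 23 days ago vs limit 45 → met
Not met: 3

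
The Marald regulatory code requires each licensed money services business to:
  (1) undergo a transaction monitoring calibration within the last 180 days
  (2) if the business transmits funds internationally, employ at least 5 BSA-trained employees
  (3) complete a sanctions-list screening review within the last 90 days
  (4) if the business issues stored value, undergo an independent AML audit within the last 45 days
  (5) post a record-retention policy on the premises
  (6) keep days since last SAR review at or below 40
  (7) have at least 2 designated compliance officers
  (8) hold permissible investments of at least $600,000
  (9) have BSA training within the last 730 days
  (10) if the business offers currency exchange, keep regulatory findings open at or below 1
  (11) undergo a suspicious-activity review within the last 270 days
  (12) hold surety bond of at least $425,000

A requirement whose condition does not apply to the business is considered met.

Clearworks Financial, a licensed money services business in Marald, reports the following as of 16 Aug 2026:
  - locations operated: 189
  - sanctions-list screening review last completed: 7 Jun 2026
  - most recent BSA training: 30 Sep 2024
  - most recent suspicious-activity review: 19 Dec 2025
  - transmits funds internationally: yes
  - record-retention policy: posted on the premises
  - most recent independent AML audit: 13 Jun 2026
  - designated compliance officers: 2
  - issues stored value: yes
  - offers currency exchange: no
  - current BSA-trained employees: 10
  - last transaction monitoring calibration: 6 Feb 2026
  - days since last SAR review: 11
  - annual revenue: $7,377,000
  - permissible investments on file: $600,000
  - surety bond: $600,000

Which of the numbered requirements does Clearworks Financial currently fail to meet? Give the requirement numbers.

1. transaction monitoring calibration 191 days ago vs limit 180 → not met
2. condition 'transmits funds internationally' holds; BSA-trained employees 10 ≥ 5 → met
3. sanctions-list screening review 70 days ago vs limit 90 → met
4. condition 'issues stored value' holds; independent AML audit 64 days ago vs limit 45 → not met
5. record-retention policy present → met
6. days since last SAR review 11 ≤ 40 → met
7. designated compliance officers 2 ≥ 2 → met
8. permissible investments $600,000 ≥ $600,000 → met
9. BSA training 685 days ago vs limit 730 → met
10. condition 'offers currency exchange' does not hold → requirement n/a → met
11. suspicious-activity review 240 days ago vs limit 270 → met
12. surety bond $600,000 ≥ $425,000 → met
Not met: 1, 4

1, 4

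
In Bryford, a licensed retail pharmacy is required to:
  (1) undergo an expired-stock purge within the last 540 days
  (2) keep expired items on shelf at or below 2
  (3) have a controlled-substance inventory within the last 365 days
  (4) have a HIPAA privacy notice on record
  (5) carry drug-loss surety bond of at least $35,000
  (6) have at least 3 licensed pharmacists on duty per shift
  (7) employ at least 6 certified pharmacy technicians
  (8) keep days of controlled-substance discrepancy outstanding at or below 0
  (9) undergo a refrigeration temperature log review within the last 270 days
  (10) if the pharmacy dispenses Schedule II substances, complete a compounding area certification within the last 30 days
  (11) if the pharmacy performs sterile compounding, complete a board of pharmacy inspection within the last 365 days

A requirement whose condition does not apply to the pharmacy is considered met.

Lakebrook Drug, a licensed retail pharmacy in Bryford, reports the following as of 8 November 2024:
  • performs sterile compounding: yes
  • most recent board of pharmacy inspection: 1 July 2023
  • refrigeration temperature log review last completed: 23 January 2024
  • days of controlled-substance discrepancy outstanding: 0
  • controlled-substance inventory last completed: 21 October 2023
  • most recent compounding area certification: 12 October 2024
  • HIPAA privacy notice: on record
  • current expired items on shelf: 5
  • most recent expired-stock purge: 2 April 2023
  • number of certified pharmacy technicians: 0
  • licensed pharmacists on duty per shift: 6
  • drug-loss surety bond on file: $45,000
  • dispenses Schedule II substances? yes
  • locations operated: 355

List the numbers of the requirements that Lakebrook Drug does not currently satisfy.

1, 2, 3, 7, 9, 11

1. expired-stock purge 586 days ago vs limit 540 → not met
2. expired items on shelf 5 > 2 → not met
3. controlled-substance inventory 384 days ago vs limit 365 → not met
4. HIPAA privacy notice present → met
5. drug-loss surety bond $45,000 ≥ $35,000 → met
6. licensed pharmacists on duty per shift 6 ≥ 3 → met
7. certified pharmacy technicians 0 < 6 → not met
8. days of controlled-substance discrepancy outstanding 0 ≤ 0 → met
9. refrigeration temperature log review 290 days ago vs limit 270 → not met
10. condition 'dispenses Schedule II substances' holds; compounding area certification 27 days ago vs limit 30 → met
11. condition 'performs sterile compounding' holds; board of pharmacy inspection 496 days ago vs limit 365 → not met
Not met: 1, 2, 3, 7, 9, 11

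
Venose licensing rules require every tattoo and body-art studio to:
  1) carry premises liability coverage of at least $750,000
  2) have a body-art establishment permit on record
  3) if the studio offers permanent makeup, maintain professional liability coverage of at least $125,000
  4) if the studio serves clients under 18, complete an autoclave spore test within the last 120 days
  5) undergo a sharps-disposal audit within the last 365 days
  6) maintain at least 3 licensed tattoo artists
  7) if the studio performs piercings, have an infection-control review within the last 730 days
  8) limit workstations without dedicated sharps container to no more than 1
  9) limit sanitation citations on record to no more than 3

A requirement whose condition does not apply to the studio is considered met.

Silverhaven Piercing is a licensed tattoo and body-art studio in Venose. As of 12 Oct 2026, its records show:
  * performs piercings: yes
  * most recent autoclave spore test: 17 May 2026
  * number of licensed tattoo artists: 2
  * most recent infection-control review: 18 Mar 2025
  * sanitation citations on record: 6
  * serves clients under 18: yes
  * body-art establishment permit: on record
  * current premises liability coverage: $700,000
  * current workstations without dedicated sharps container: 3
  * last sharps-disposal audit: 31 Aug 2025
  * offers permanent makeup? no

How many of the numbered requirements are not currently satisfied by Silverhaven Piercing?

6

1. premises liability coverage $700,000 < $750,000 → not met
2. body-art establishment permit present → met
3. condition 'offers permanent makeup' does not hold → requirement n/a → met
4. condition 'serves clients under 18' holds; autoclave spore test 148 days ago vs limit 120 → not met
5. sharps-disposal audit 407 days ago vs limit 365 → not met
6. licensed tattoo artists 2 < 3 → not met
7. condition 'performs piercings' holds; infection-control review 573 days ago vs limit 730 → met
8. workstations without dedicated sharps container 3 > 1 → not met
9. sanitation citations on record 6 > 3 → not met
Not met: 6 of 9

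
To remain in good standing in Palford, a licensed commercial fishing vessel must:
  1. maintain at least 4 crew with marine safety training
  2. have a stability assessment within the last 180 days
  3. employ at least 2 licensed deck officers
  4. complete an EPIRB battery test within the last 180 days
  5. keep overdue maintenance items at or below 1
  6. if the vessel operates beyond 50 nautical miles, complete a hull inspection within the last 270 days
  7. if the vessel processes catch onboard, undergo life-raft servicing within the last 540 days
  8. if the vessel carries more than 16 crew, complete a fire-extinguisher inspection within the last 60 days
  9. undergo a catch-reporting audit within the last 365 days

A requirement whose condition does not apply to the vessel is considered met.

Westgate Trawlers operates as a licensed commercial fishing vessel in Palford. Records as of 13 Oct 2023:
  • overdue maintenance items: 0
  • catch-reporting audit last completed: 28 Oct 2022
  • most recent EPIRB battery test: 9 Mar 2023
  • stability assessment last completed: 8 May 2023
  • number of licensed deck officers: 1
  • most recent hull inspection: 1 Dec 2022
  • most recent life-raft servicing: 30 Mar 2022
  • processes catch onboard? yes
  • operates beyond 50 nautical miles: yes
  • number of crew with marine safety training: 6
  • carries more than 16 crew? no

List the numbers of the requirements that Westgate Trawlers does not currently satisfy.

3, 4, 6, 7

1. crew with marine safety training 6 ≥ 4 → met
2. stability assessment 158 days ago vs limit 180 → met
3. licensed deck officers 1 < 2 → not met
4. EPIRB battery test 218 days ago vs limit 180 → not met
5. overdue maintenance items 0 ≤ 1 → met
6. condition 'operates beyond 50 nautical miles' holds; hull inspection 316 days ago vs limit 270 → not met
7. condition 'processes catch onboard' holds; life-raft servicing 562 days ago vs limit 540 → not met
8. condition 'carries more than 16 crew' does not hold → requirement n/a → met
9. catch-reporting audit 350 days ago vs limit 365 → met
Not met: 3, 4, 6, 7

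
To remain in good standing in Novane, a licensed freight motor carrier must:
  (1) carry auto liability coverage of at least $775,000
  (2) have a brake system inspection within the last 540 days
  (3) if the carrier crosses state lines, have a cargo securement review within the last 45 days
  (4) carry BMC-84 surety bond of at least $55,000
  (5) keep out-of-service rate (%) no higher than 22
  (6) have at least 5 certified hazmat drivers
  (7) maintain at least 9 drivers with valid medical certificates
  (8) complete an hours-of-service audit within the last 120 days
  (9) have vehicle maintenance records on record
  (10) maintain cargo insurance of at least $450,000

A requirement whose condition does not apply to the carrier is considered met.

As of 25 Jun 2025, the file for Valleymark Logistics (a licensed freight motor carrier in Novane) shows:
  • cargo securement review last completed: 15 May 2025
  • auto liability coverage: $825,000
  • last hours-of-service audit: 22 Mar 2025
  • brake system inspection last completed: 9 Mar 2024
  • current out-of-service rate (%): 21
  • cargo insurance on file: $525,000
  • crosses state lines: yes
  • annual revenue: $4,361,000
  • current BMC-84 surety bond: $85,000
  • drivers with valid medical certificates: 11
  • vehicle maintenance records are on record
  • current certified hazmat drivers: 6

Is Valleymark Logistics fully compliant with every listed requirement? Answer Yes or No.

Yes

1. auto liability coverage $825,000 ≥ $775,000 → met
2. brake system inspection 473 days ago vs limit 540 → met
3. condition 'crosses state lines' holds; cargo securement review 41 days ago vs limit 45 → met
4. BMC-84 surety bond $85,000 ≥ $55,000 → met
5. out-of-service rate (%) 21 ≤ 22 → met
6. certified hazmat drivers 6 ≥ 5 → met
7. drivers with valid medical certificates 11 ≥ 9 → met
8. hours-of-service audit 95 days ago vs limit 120 → met
9. vehicle maintenance records present → met
10. cargo insurance $525,000 ≥ $450,000 → met
All met.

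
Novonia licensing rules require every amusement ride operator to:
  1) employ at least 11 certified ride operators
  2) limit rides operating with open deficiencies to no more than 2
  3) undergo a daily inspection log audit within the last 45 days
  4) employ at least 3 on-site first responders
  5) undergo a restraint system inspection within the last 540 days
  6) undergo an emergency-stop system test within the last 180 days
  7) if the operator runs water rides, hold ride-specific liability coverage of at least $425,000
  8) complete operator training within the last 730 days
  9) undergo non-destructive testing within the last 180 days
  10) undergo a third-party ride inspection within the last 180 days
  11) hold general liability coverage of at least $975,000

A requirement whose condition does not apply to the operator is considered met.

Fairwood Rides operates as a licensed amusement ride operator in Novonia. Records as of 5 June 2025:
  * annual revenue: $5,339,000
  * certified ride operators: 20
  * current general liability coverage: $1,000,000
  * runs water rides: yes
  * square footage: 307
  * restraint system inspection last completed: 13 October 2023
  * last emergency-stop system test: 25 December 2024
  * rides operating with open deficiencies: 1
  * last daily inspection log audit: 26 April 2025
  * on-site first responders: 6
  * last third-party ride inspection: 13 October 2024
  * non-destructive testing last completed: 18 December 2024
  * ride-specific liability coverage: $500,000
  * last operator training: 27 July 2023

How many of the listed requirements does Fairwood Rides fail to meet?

1. certified ride operators 20 ≥ 11 → met
2. rides operating with open deficiencies 1 ≤ 2 → met
3. daily inspection log audit 40 days ago vs limit 45 → met
4. on-site first responders 6 ≥ 3 → met
5. restraint system inspection 601 days ago vs limit 540 → not met
6. emergency-stop system test 162 days ago vs limit 180 → met
7. condition 'runs water rides' holds; ride-specific liability coverage $500,000 ≥ $425,000 → met
8. operator training 679 days ago vs limit 730 → met
9. non-destructive testing 169 days ago vs limit 180 → met
10. third-party ride inspection 235 days ago vs limit 180 → not met
11. general liability coverage $1,000,000 ≥ $975,000 → met
Not met: 2 of 11

2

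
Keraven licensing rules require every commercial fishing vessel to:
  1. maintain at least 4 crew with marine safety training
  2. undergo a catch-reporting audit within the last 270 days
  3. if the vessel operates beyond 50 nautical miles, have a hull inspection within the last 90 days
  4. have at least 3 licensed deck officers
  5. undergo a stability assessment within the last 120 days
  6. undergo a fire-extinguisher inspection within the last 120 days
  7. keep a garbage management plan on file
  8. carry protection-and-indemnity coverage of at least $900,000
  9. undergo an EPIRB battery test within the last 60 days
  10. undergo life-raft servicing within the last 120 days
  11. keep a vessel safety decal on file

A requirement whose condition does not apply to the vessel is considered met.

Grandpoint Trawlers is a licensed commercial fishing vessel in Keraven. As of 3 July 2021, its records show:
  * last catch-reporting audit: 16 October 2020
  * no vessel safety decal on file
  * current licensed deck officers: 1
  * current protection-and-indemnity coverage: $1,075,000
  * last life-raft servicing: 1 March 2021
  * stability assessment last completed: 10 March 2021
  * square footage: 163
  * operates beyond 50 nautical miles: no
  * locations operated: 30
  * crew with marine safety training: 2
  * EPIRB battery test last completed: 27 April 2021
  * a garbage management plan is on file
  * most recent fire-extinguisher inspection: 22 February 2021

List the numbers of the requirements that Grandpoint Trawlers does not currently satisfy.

1, 4, 6, 9, 10, 11

1. crew with marine safety training 2 < 4 → not met
2. catch-reporting audit 260 days ago vs limit 270 → met
3. condition 'operates beyond 50 nautical miles' does not hold → requirement n/a → met
4. licensed deck officers 1 < 3 → not met
5. stability assessment 115 days ago vs limit 120 → met
6. fire-extinguisher inspection 131 days ago vs limit 120 → not met
7. garbage management plan present → met
8. protection-and-indemnity coverage $1,075,000 ≥ $900,000 → met
9. EPIRB battery test 67 days ago vs limit 60 → not met
10. life-raft servicing 124 days ago vs limit 120 → not met
11. vessel safety decal absent → not met
Not met: 1, 4, 6, 9, 10, 11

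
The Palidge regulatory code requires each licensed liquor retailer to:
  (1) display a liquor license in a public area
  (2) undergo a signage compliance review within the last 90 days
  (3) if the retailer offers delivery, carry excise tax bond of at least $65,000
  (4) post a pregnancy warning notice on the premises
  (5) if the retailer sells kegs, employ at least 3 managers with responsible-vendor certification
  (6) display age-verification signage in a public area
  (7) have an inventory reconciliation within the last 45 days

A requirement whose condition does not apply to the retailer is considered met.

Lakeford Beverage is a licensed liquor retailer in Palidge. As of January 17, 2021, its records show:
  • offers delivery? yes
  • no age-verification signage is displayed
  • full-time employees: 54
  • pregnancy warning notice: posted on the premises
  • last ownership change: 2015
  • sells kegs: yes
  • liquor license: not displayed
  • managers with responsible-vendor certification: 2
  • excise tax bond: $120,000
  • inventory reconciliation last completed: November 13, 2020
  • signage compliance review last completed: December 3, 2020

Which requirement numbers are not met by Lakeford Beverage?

1. liquor license absent → not met
2. signage compliance review 45 days ago vs limit 90 → met
3. condition 'offers delivery' holds; excise tax bond $120,000 ≥ $65,000 → met
4. pregnancy warning notice present → met
5. condition 'sells kegs' holds; managers with responsible-vendor certification 2 < 3 → not met
6. age-verification signage absent → not met
7. inventory reconciliation 65 days ago vs limit 45 → not met
Not met: 1, 5, 6, 7

1, 5, 6, 7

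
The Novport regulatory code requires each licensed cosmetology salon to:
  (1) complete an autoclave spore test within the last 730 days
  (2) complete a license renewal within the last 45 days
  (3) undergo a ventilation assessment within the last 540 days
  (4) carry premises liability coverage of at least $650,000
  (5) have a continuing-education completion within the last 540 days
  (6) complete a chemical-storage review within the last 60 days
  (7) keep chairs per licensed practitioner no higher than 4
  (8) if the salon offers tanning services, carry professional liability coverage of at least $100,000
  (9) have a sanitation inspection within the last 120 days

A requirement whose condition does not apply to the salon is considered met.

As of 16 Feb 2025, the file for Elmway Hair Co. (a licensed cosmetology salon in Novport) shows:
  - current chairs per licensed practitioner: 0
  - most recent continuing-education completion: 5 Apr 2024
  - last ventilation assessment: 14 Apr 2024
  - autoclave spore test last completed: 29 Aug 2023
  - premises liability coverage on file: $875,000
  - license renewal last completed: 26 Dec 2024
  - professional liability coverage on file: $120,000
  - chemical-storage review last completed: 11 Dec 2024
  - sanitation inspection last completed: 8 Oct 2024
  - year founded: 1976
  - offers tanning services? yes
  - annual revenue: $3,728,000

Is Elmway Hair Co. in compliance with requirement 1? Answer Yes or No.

1. autoclave spore test 537 days ago vs limit 730 → met

Yes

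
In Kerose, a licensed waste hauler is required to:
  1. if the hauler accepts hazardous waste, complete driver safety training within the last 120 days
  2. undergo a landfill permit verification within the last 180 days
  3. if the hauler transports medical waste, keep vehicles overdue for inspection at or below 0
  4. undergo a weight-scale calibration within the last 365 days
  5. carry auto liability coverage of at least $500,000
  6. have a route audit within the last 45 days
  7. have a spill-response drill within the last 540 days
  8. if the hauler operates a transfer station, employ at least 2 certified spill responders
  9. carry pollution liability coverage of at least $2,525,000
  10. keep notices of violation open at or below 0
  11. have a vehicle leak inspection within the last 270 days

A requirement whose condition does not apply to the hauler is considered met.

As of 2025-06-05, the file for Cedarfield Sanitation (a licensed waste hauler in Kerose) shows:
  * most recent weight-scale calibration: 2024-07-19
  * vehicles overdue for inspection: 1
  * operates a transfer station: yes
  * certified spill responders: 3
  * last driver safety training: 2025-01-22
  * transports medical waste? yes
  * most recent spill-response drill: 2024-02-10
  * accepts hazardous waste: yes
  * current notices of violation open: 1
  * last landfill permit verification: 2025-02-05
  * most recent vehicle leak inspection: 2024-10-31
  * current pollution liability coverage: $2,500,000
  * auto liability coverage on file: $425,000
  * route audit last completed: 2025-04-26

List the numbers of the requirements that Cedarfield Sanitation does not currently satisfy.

1. condition 'accepts hazardous waste' holds; driver safety training 134 days ago vs limit 120 → not met
2. landfill permit verification 120 days ago vs limit 180 → met
3. condition 'transports medical waste' holds; vehicles overdue for inspection 1 > 0 → not met
4. weight-scale calibration 321 days ago vs limit 365 → met
5. auto liability coverage $425,000 < $500,000 → not met
6. route audit 40 days ago vs limit 45 → met
7. spill-response drill 481 days ago vs limit 540 → met
8. condition 'operates a transfer station' holds; certified spill responders 3 ≥ 2 → met
9. pollution liability coverage $2,500,000 < $2,525,000 → not met
10. notices of violation open 1 > 0 → not met
11. vehicle leak inspection 217 days ago vs limit 270 → met
Not met: 1, 3, 5, 9, 10

1, 3, 5, 9, 10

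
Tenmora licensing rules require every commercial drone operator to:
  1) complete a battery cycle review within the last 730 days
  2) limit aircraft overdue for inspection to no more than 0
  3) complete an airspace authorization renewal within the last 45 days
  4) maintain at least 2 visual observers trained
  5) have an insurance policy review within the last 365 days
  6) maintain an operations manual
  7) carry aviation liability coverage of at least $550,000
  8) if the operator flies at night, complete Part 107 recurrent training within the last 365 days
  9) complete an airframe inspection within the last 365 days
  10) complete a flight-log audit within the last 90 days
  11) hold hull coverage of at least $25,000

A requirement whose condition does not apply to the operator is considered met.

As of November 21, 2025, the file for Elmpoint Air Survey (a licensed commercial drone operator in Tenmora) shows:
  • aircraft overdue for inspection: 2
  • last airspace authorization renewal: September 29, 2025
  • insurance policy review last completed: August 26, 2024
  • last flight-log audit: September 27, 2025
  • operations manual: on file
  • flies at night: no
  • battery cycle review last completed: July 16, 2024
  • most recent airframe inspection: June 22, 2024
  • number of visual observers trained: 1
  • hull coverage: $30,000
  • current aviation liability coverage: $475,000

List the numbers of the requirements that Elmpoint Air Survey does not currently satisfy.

1. battery cycle review 493 days ago vs limit 730 → met
2. aircraft overdue for inspection 2 > 0 → not met
3. airspace authorization renewal 53 days ago vs limit 45 → not met
4. visual observers trained 1 < 2 → not met
5. insurance policy review 452 days ago vs limit 365 → not met
6. operations manual present → met
7. aviation liability coverage $475,000 < $550,000 → not met
8. condition 'flies at night' does not hold → requirement n/a → met
9. airframe inspection 517 days ago vs limit 365 → not met
10. flight-log audit 55 days ago vs limit 90 → met
11. hull coverage $30,000 ≥ $25,000 → met
Not met: 2, 3, 4, 5, 7, 9

2, 3, 4, 5, 7, 9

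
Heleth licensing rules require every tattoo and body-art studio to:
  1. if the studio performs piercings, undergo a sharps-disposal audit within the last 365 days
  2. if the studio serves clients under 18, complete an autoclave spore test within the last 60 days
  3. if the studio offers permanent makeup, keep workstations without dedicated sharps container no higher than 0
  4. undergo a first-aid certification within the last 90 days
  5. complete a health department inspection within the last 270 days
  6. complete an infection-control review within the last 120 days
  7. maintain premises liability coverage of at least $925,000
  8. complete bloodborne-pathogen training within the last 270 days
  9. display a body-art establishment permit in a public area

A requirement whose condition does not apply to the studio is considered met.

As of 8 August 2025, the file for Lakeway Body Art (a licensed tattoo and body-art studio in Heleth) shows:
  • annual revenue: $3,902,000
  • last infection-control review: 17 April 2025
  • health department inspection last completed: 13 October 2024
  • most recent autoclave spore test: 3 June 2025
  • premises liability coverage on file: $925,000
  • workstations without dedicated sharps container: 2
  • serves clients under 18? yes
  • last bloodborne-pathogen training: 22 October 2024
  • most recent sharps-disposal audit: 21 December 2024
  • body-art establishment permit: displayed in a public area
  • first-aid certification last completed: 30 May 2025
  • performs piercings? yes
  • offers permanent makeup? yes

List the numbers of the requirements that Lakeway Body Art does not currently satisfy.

2, 3, 5, 8

1. condition 'performs piercings' holds; sharps-disposal audit 230 days ago vs limit 365 → met
2. condition 'serves clients under 18' holds; autoclave spore test 66 days ago vs limit 60 → not met
3. condition 'offers permanent makeup' holds; workstations without dedicated sharps container 2 > 0 → not met
4. first-aid certification 70 days ago vs limit 90 → met
5. health department inspection 299 days ago vs limit 270 → not met
6. infection-control review 113 days ago vs limit 120 → met
7. premises liability coverage $925,000 ≥ $925,000 → met
8. bloodborne-pathogen training 290 days ago vs limit 270 → not met
9. body-art establishment permit present → met
Not met: 2, 3, 5, 8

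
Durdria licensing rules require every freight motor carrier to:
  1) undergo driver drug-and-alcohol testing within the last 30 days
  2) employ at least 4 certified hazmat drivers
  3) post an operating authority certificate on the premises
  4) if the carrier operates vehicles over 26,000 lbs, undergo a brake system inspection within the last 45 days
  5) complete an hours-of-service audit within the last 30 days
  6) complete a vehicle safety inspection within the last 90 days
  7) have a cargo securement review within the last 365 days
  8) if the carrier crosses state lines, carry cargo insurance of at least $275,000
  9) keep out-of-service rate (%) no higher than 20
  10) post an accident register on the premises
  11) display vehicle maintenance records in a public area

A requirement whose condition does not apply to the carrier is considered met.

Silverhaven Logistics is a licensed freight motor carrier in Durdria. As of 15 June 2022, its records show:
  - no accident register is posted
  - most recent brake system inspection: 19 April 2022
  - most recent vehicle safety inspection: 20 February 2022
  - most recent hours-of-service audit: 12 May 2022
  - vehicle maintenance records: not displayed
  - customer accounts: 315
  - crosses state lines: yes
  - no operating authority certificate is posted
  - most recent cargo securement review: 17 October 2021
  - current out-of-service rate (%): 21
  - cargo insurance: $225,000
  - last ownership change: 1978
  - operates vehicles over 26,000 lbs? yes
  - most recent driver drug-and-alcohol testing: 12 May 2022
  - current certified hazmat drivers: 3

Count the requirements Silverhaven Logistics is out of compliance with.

1. driver drug-and-alcohol testing 34 days ago vs limit 30 → not met
2. certified hazmat drivers 3 < 4 → not met
3. operating authority certificate absent → not met
4. condition 'operates vehicles over 26,000 lbs' holds; brake system inspection 57 days ago vs limit 45 → not met
5. hours-of-service audit 34 days ago vs limit 30 → not met
6. vehicle safety inspection 115 days ago vs limit 90 → not met
7. cargo securement review 241 days ago vs limit 365 → met
8. condition 'crosses state lines' holds; cargo insurance $225,000 < $275,000 → not met
9. out-of-service rate (%) 21 > 20 → not met
10. accident register absent → not met
11. vehicle maintenance records absent → not met
Not met: 10 of 11

10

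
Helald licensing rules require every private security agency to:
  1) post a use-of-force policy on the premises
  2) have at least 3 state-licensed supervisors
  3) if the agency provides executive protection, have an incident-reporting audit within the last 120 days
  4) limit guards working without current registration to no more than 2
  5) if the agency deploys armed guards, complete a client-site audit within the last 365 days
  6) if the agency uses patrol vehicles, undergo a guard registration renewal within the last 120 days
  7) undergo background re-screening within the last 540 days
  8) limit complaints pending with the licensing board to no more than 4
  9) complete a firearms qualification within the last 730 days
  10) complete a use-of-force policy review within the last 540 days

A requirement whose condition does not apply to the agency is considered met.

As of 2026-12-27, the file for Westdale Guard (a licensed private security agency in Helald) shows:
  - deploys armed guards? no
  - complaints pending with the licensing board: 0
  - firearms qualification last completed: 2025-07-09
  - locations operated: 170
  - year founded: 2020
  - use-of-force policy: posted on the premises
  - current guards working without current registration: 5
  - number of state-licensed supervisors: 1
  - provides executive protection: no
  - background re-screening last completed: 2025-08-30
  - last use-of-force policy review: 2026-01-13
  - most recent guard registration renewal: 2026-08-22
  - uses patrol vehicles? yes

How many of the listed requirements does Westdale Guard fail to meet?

3

1. use-of-force policy present → met
2. state-licensed supervisors 1 < 3 → not met
3. condition 'provides executive protection' does not hold → requirement n/a → met
4. guards working without current registration 5 > 2 → not met
5. condition 'deploys armed guards' does not hold → requirement n/a → met
6. condition 'uses patrol vehicles' holds; guard registration renewal 127 days ago vs limit 120 → not met
7. background re-screening 484 days ago vs limit 540 → met
8. complaints pending with the licensing board 0 ≤ 4 → met
9. firearms qualification 536 days ago vs limit 730 → met
10. use-of-force policy review 348 days ago vs limit 540 → met
Not met: 3 of 10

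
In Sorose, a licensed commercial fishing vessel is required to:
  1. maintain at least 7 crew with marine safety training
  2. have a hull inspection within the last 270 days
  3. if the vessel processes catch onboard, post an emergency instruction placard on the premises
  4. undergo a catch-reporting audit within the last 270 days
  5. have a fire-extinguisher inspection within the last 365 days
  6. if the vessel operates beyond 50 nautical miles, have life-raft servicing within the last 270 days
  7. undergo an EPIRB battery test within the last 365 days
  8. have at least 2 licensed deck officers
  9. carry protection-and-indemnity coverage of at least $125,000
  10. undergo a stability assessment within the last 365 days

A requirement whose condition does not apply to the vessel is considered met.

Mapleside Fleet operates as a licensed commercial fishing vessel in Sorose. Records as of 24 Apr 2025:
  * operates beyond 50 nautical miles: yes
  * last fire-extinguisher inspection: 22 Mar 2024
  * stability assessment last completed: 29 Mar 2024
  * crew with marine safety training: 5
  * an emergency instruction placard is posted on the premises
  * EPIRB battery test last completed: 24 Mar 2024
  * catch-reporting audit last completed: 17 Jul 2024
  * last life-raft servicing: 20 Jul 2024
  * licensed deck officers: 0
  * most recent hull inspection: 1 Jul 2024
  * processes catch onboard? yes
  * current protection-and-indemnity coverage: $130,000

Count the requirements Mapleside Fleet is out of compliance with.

8

1. crew with marine safety training 5 < 7 → not met
2. hull inspection 297 days ago vs limit 270 → not met
3. condition 'processes catch onboard' holds; emergency instruction placard present → met
4. catch-reporting audit 281 days ago vs limit 270 → not met
5. fire-extinguisher inspection 398 days ago vs limit 365 → not met
6. condition 'operates beyond 50 nautical miles' holds; life-raft servicing 278 days ago vs limit 270 → not met
7. EPIRB battery test 396 days ago vs limit 365 → not met
8. licensed deck officers 0 < 2 → not met
9. protection-and-indemnity coverage $130,000 ≥ $125,000 → met
10. stability assessment 391 days ago vs limit 365 → not met
Not met: 8 of 10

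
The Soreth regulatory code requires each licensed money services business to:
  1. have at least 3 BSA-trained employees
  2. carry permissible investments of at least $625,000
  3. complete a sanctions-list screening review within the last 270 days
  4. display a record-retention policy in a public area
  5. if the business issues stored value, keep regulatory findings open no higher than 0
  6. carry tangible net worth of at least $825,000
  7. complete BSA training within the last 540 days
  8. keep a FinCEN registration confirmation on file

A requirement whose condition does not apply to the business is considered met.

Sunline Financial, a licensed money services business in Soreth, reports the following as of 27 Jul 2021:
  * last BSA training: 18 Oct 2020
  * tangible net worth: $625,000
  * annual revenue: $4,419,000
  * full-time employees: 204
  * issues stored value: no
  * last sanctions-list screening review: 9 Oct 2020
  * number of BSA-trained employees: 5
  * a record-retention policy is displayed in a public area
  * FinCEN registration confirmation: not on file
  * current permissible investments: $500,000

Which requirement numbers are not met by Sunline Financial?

2, 3, 6, 8

1. BSA-trained employees 5 ≥ 3 → met
2. permissible investments $500,000 < $625,000 → not met
3. sanctions-list screening review 291 days ago vs limit 270 → not met
4. record-retention policy present → met
5. condition 'issues stored value' does not hold → requirement n/a → met
6. tangible net worth $625,000 < $825,000 → not met
7. BSA training 282 days ago vs limit 540 → met
8. FinCEN registration confirmation absent → not met
Not met: 2, 3, 6, 8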